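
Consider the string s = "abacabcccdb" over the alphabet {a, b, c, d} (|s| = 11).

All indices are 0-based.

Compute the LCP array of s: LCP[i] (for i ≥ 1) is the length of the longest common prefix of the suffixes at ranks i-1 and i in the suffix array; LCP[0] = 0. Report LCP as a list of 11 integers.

rank | idx | suffix
   0 |   0 | abacabcccdb
   1 |   4 | abcccdb
   2 |   2 | acabcccdb
   3 |  10 | b
   4 |   1 | bacabcccdb
   5 |   5 | bcccdb
   6 |   3 | cabcccdb
   7 |   6 | cccdb
   8 |   7 | ccdb
   9 |   8 | cdb
  10 |   9 | db

SA = [0, 4, 2, 10, 1, 5, 3, 6, 7, 8, 9]
rank  pair      lcp
   1  s[0:],s[4:]  2  'ab'
   2  s[4:],s[2:]  1  'a'
   3  s[2:],s[10:]  0  ''
   4  s[10:],s[1:]  1  'b'
   5  s[1:],s[5:]  1  'b'
   6  s[5:],s[3:]  0  ''
   7  s[3:],s[6:]  1  'c'
   8  s[6:],s[7:]  2  'cc'
   9  s[7:],s[8:]  1  'c'
  10  s[8:],s[9:]  0  ''

[0, 2, 1, 0, 1, 1, 0, 1, 2, 1, 0]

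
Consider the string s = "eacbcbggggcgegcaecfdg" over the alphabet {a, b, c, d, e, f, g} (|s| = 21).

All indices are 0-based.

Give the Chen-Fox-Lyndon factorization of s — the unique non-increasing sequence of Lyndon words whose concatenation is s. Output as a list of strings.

["e", "acbcbggggcgegcaecfdg"]

emit factor 1: 'e' (i=0, period=1)
emit factor 2: 'acbcbggggcgegcaecfdg' (i=1, period=20)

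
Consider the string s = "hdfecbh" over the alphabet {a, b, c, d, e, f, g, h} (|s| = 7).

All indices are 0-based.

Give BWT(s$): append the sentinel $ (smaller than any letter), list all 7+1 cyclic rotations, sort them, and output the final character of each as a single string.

hcehfdb$

rank  rotation  last
    0  $hdfecbh  h
    1  bh$hdfec  c
    2  cbh$hdfe  e
    3  dfecbh$h  h
    4  ecbh$hdf  f
    5  fecbh$hd  d
    6  h$hdfecb  b
    7  hdfecbh$  $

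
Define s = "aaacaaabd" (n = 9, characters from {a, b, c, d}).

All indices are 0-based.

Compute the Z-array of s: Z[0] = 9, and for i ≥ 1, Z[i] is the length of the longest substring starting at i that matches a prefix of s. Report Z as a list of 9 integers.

Z[0]=9
i=1: fresh scan; Z[1]=2 extend→box=[1,3)
i=2: min(r-i=1, Z[1]=2)=1; Z[2]=1
i=3: fresh scan; Z[3]=0
i=4: fresh scan; Z[4]=3 extend→box=[4,7)
i=5: min(r-i=2, Z[1]=2)=2; Z[5]=2
i=6: min(r-i=1, Z[2]=1)=1; Z[6]=1
i=7: fresh scan; Z[7]=0
i=8: fresh scan; Z[8]=0

[9, 2, 1, 0, 3, 2, 1, 0, 0]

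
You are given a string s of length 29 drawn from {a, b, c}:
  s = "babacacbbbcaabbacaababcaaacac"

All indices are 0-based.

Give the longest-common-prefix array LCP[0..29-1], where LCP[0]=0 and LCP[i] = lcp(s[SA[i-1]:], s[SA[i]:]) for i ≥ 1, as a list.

[0, 2, 3, 2, 1, 3, 2, 2, 1, 2, 3, 4, 2, 0, 3, 2, 4, 1, 2, 2, 1, 4, 0, 1, 3, 4, 2, 3, 1]

rank→(start, suffix):
  0 → (23, 'aaacac')
  1 → (17, 'aababcaaacac')
  2 → (11, 'aabbacaababcaaacac')
  3 → (24, 'aacac')
  4 → (18, 'ababcaaacac')
  5 → (1, 'abacacbbbcaabbacaababcaaacac')
  6 → (12, 'abbacaababcaaacac')
  7 → (20, 'abcaaacac')
  8 → (27, 'ac')
  9 → (15, 'acaababcaaacac')
  10 → (25, 'acac')
  11 → (3, 'acacbbbcaabbacaababcaaacac')
  12 → (5, 'acbbbcaabbacaababcaaacac')
  13 → (0, 'babacacbbbcaabbacaababcaaacac')
  14 → (19, 'babcaaacac')
  15 → (14, 'bacaababcaaacac')
  16 → (2, 'bacacbbbcaabbacaababcaaacac')
  17 → (13, 'bbacaababcaaacac')
  18 → (7, 'bbbcaabbacaababcaaacac')
  19 → (8, 'bbcaabbacaababcaaacac')
  20 → (21, 'bcaaacac')
  21 → (9, 'bcaabbacaababcaaacac')
  22 → (28, 'c')
  23 → (22, 'caaacac')
  24 → (16, 'caababcaaacac')
  25 → (10, 'caabbacaababcaaacac')
  26 → (26, 'cac')
  27 → (4, 'cacbbbcaabbacaababcaaacac')
  28 → (6, 'cbbbcaabbacaababcaaacac')

SA = [23, 17, 11, 24, 18, 1, 12, 20, 27, 15, 25, 3, 5, 0, 19, 14, 2, 13, 7, 8, 21, 9, 28, 22, 16, 10, 26, 4, 6]
[i] adj suffixes → lcp
  [1] 23/17 → 2 ('aa')
  [2] 17/11 → 3 ('aab')
  [3] 11/24 → 2 ('aa')
  [4] 24/18 → 1 ('a')
  [5] 18/1 → 3 ('aba')
  [6] 1/12 → 2 ('ab')
  [7] 12/20 → 2 ('ab')
  [8] 20/27 → 1 ('a')
  [9] 27/15 → 2 ('ac')
  [10] 15/25 → 3 ('aca')
  [11] 25/3 → 4 ('acac')
  [12] 3/5 → 2 ('ac')
  [13] 5/0 → 0 ('')
  [14] 0/19 → 3 ('bab')
  [15] 19/14 → 2 ('ba')
  [16] 14/2 → 4 ('baca')
  [17] 2/13 → 1 ('b')
  [18] 13/7 → 2 ('bb')
  [19] 7/8 → 2 ('bb')
  [20] 8/21 → 1 ('b')
  [21] 21/9 → 4 ('bcaa')
  [22] 9/28 → 0 ('')
  [23] 28/22 → 1 ('c')
  [24] 22/16 → 3 ('caa')
  [25] 16/10 → 4 ('caab')
  [26] 10/26 → 2 ('ca')
  [27] 26/4 → 3 ('cac')
  [28] 4/6 → 1 ('c')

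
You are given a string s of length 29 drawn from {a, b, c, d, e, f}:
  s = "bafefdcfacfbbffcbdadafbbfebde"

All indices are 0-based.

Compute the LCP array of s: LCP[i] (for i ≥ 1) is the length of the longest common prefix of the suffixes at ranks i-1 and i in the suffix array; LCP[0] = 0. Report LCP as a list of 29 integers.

rank | idx | suffix
   0 |   8 | acfbbffcbdadafbbfebde
   1 |  18 | adafbbfebde
   2 |  20 | afbbfebde
   3 |   1 | afefdcfacfbbffcbdadafbbfebde
   4 |   0 | bafefdcfacfbbffcbdadafbbfebde
   5 |  22 | bbfebde
   6 |  11 | bbffcbdadafbbfebde
   7 |  16 | bdadafbbfebde
   8 |  26 | bde
   9 |  23 | bfebde
  10 |  12 | bffcbdadafbbfebde
  11 |  15 | cbdadafbbfebde
  12 |   6 | cfacfbbffcbdadafbbfebde
  13 |   9 | cfbbffcbdadafbbfebde
  14 |  17 | dadafbbfebde
  15 |  19 | dafbbfebde
  16 |   5 | dcfacfbbffcbdadafbbfebde
  17 |  27 | de
  18 |  28 | e
  19 |  25 | ebde
  20 |   3 | efdcfacfbbffcbdadafbbfebde
  21 |   7 | facfbbffcbdadafbbfebde
  22 |  21 | fbbfebde
  23 |  10 | fbbffcbdadafbbfebde
  24 |  14 | fcbdadafbbfebde
  25 |   4 | fdcfacfbbffcbdadafbbfebde
  26 |  24 | febde
  27 |   2 | fefdcfacfbbffcbdadafbbfebde
  28 |  13 | ffcbdadafbbfebde

SA = [8, 18, 20, 1, 0, 22, 11, 16, 26, 23, 12, 15, 6, 9, 17, 19, 5, 27, 28, 25, 3, 7, 21, 10, 14, 4, 24, 2, 13]
i: (SA[i-1],SA[i]) lcp shared
  1: (8,18) 1 'a'
  2: (18,20) 1 'a'
  3: (20,1) 2 'af'
  4: (1,0) 0 ''
  5: (0,22) 1 'b'
  6: (22,11) 3 'bbf'
  7: (11,16) 1 'b'
  8: (16,26) 2 'bd'
  9: (26,23) 1 'b'
  10: (23,12) 2 'bf'
  11: (12,15) 0 ''
  12: (15,6) 1 'c'
  13: (6,9) 2 'cf'
  14: (9,17) 0 ''
  15: (17,19) 2 'da'
  16: (19,5) 1 'd'
  17: (5,27) 1 'd'
  18: (27,28) 0 ''
  19: (28,25) 1 'e'
  20: (25,3) 1 'e'
  21: (3,7) 0 ''
  22: (7,21) 1 'f'
  23: (21,10) 4 'fbbf'
  24: (10,14) 1 'f'
  25: (14,4) 1 'f'
  26: (4,24) 1 'f'
  27: (24,2) 2 'fe'
  28: (2,13) 1 'f'

[0, 1, 1, 2, 0, 1, 3, 1, 2, 1, 2, 0, 1, 2, 0, 2, 1, 1, 0, 1, 1, 0, 1, 4, 1, 1, 1, 2, 1]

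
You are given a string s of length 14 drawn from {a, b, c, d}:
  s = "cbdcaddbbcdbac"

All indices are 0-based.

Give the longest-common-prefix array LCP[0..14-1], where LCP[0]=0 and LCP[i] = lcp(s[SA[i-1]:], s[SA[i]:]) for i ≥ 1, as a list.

[0, 1, 0, 1, 1, 1, 0, 1, 1, 1, 0, 2, 1, 1]

rank | idx | suffix
   0 |  12 | ac
   1 |   4 | addbbcdbac
   2 |  11 | bac
   3 |   7 | bbcdbac
   4 |   8 | bcdbac
   5 |   1 | bdcaddbbcdbac
   6 |  13 | c
   7 |   3 | caddbbcdbac
   8 |   0 | cbdcaddbbcdbac
   9 |   9 | cdbac
  10 |  10 | dbac
  11 |   6 | dbbcdbac
  12 |   2 | dcaddbbcdbac
  13 |   5 | ddbbcdbac

SA = [12, 4, 11, 7, 8, 1, 13, 3, 0, 9, 10, 6, 2, 5]
rank  pair      lcp
   1  s[12:],s[4:]  1  'a'
   2  s[4:],s[11:]  0  ''
   3  s[11:],s[7:]  1  'b'
   4  s[7:],s[8:]  1  'b'
   5  s[8:],s[1:]  1  'b'
   6  s[1:],s[13:]  0  ''
   7  s[13:],s[3:]  1  'c'
   8  s[3:],s[0:]  1  'c'
   9  s[0:],s[9:]  1  'c'
  10  s[9:],s[10:]  0  ''
  11  s[10:],s[6:]  2  'db'
  12  s[6:],s[2:]  1  'd'
  13  s[2:],s[5:]  1  'd'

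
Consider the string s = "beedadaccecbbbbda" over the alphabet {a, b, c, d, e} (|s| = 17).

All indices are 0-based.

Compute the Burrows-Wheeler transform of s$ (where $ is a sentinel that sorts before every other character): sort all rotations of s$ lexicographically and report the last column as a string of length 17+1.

rank  rotation            last
    0  $beedadaccecbbbbda  a
    1  a$beedadaccecbbbbd  d
    2  accecbbbbda$beedad  d
    3  adaccecbbbbda$beed  d
    4  bbbbda$beedadaccec  c
    5  bbbda$beedadaccecb  b
    6  bbda$beedadaccecbb  b
    7  bda$beedadaccecbbb  b
    8  beedadaccecbbbbda$  $
    9  cbbbbda$beedadacce  e
   10  ccecbbbbda$beedada  a
   11  cecbbbbda$beedadac  c
   12  da$beedadaccecbbbb  b
   13  daccecbbbbda$beeda  a
   14  dadaccecbbbbda$bee  e
   15  ecbbbbda$beedadacc  c
   16  edadaccecbbbbda$be  e
   17  eedadaccecbbbbda$b  b

adddcbbb$eacbaeceb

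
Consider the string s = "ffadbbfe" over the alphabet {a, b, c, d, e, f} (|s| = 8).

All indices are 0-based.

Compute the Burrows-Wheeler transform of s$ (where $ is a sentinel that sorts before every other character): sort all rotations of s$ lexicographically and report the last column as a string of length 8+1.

rank  rotation   last
    0  $ffadbbfe  e
    1  adbbfe$ff  f
    2  bbfe$ffad  d
    3  bfe$ffadb  b
    4  dbbfe$ffa  a
    5  e$ffadbbf  f
    6  fadbbfe$f  f
    7  fe$ffadbb  b
    8  ffadbbfe$  $

efdbaffb$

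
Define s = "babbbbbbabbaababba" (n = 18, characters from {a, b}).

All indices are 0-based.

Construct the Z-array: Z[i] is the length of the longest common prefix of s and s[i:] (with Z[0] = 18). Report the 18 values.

[18, 0, 1, 1, 1, 1, 1, 4, 0, 1, 2, 0, 0, 4, 0, 1, 2, 0]

Z[0]=18
i=1: outside box; Z[1]=0
i=2: outside box; Z[2]=1 extend→box=[2,3)
i=3: outside box; Z[3]=1 extend→box=[3,4)
i=4: outside box; Z[4]=1 extend→box=[4,5)
i=5: outside box; Z[5]=1 extend→box=[5,6)
i=6: outside box; Z[6]=1 extend→box=[6,7)
i=7: outside box; Z[7]=4 extend→box=[7,11)
i=8: min(r-i=3, Z[1]=0)=0; Z[8]=0
i=9: min(r-i=2, Z[2]=1)=1; Z[9]=1
i=10: min(r-i=1, Z[3]=1)=1; Z[10]=2 extend→box=[10,12)
i=11: min(r-i=1, Z[1]=0)=0; Z[11]=0
i=12: outside box; Z[12]=0
i=13: outside box; Z[13]=4 extend→box=[13,17)
i=14: min(r-i=3, Z[1]=0)=0; Z[14]=0
i=15: min(r-i=2, Z[2]=1)=1; Z[15]=1
i=16: min(r-i=1, Z[3]=1)=1; Z[16]=2 extend→box=[16,18)
i=17: min(r-i=1, Z[1]=0)=0; Z[17]=0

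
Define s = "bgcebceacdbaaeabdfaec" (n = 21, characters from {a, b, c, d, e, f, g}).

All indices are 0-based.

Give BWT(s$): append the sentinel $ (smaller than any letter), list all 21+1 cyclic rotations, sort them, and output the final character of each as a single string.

cbeeafdea$eabgcbaccadb

rank  rotation                last
    0  $bgcebceacdbaaeabdfaec  c
    1  aaeabdfaec$bgcebceacdb  b
    2  abdfaec$bgcebceacdbaae  e
    3  acdbaaeabdfaec$bgcebce  e
    4  aeabdfaec$bgcebceacdba  a
    5  aec$bgcebceacdbaaeabdf  f
    6  baaeabdfaec$bgcebceacd  d
    7  bceacdbaaeabdfaec$bgce  e
    8  bdfaec$bgcebceacdbaaea  a
    9  bgcebceacdbaaeabdfaec$  $
   10  c$bgcebceacdbaaeabdfae  e
   11  cdbaaeabdfaec$bgcebcea  a
   12  ceacdbaaeabdfaec$bgceb  b
   13  cebceacdbaaeabdfaec$bg  g
   14  dbaaeabdfaec$bgcebceac  c
   15  dfaec$bgcebceacdbaaeab  b
   16  eabdfaec$bgcebceacdbaa  a
   17  eacdbaaeabdfaec$bgcebc  c
   18  ebceacdbaaeabdfaec$bgc  c
   19  ec$bgcebceacdbaaeabdfa  a
   20  faec$bgcebceacdbaaeabd  d
   21  gcebceacdbaaeabdfaec$b  b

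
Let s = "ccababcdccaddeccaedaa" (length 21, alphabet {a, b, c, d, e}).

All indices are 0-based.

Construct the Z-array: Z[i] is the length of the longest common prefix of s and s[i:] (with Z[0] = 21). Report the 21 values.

Z[0]=21
i=1: outside box; Z[1]=1 scan→box=[1,2)
i=2: outside box; Z[2]=0
i=3: outside box; Z[3]=0
i=4: outside box; Z[4]=0
i=5: outside box; Z[5]=0
i=6: outside box; Z[6]=1 scan→box=[6,7)
i=7: outside box; Z[7]=0
i=8: outside box; Z[8]=3 scan→box=[8,11)
i=9: min(r-i=2, Z[1]=1)=1; Z[9]=1
i=10: min(r-i=1, Z[2]=0)=0; Z[10]=0
i=11: outside box; Z[11]=0
i=12: outside box; Z[12]=0
i=13: outside box; Z[13]=0
i=14: outside box; Z[14]=3 scan→box=[14,17)
i=15: min(r-i=2, Z[1]=1)=1; Z[15]=1
i=16: min(r-i=1, Z[2]=0)=0; Z[16]=0
i=17: outside box; Z[17]=0
i=18: outside box; Z[18]=0
i=19: outside box; Z[19]=0
i=20: outside box; Z[20]=0

[21, 1, 0, 0, 0, 0, 1, 0, 3, 1, 0, 0, 0, 0, 3, 1, 0, 0, 0, 0, 0]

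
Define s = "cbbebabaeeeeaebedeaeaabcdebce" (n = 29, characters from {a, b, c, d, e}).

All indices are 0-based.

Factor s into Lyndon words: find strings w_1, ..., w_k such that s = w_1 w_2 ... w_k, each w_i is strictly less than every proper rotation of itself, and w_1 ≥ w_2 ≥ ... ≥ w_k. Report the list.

["c", "bbe", "b", "abaeeeeaebedeae", "aabcdebce"]

emit factor 1: 'c' (i=0, period=1)
emit factor 2: 'bbe' (i=1, period=3)
emit factor 3: 'b' (i=4, period=1)
emit factor 4: 'abaeeeeaebedeae' (i=5, period=15)
emit factor 5: 'aabcdebce' (i=20, period=9)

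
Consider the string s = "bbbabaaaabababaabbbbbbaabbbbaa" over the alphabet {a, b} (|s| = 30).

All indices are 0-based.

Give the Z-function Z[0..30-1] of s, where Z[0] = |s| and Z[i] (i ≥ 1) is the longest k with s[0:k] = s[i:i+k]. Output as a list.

Z[0]=30
i=1: i≥r, start 0; Z[1]=2 extend→box=[1,3)
i=2: min(r-i=1, Z[1]=2)=1; Z[2]=1
i=3: i≥r, start 0; Z[3]=0
i=4: i≥r, start 0; Z[4]=1 extend→box=[4,5)
i=5: i≥r, start 0; Z[5]=0
i=6: i≥r, start 0; Z[6]=0
i=7: i≥r, start 0; Z[7]=0
i=8: i≥r, start 0; Z[8]=0
i=9: i≥r, start 0; Z[9]=1 extend→box=[9,10)
i=10: i≥r, start 0; Z[10]=0
i=11: i≥r, start 0; Z[11]=1 extend→box=[11,12)
i=12: i≥r, start 0; Z[12]=0
i=13: i≥r, start 0; Z[13]=1 extend→box=[13,14)
i=14: i≥r, start 0; Z[14]=0
i=15: i≥r, start 0; Z[15]=0
i=16: i≥r, start 0; Z[16]=3 extend→box=[16,19)
i=17: min(r-i=2, Z[1]=2)=2; Z[17]=3 extend→box=[17,20)
i=18: min(r-i=2, Z[1]=2)=2; Z[18]=3 extend→box=[18,21)
i=19: min(r-i=2, Z[1]=2)=2; Z[19]=4 extend→box=[19,23)
i=20: min(r-i=3, Z[1]=2)=2; Z[20]=2
i=21: min(r-i=2, Z[2]=1)=1; Z[21]=1
i=22: min(r-i=1, Z[3]=0)=0; Z[22]=0
i=23: i≥r, start 0; Z[23]=0
i=24: i≥r, start 0; Z[24]=3 extend→box=[24,27)
i=25: min(r-i=2, Z[1]=2)=2; Z[25]=4 extend→box=[25,29)
i=26: min(r-i=3, Z[1]=2)=2; Z[26]=2
i=27: min(r-i=2, Z[2]=1)=1; Z[27]=1
i=28: min(r-i=1, Z[3]=0)=0; Z[28]=0
i=29: i≥r, start 0; Z[29]=0

[30, 2, 1, 0, 1, 0, 0, 0, 0, 1, 0, 1, 0, 1, 0, 0, 3, 3, 3, 4, 2, 1, 0, 0, 3, 4, 2, 1, 0, 0]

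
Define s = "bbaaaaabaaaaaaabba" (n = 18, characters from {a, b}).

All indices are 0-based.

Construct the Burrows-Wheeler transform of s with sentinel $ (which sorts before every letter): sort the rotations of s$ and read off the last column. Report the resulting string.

rank  rotation             last
    0  $bbaaaaabaaaaaaabba  a
    1  a$bbaaaaabaaaaaaabb  b
    2  aaaaaaabba$bbaaaaab  b
    3  aaaaaabba$bbaaaaaba  a
    4  aaaaabaaaaaaabba$bb  b
    5  aaaaabba$bbaaaaabaa  a
    6  aaaabaaaaaaabba$bba  a
    7  aaaabba$bbaaaaabaaa  a
    8  aaabaaaaaaabba$bbaa  a
    9  aaabba$bbaaaaabaaaa  a
   10  aabaaaaaaabba$bbaaa  a
   11  aabba$bbaaaaabaaaaa  a
   12  abaaaaaaabba$bbaaaa  a
   13  abba$bbaaaaabaaaaaa  a
   14  ba$bbaaaaabaaaaaaab  b
   15  baaaaaaabba$bbaaaaa  a
   16  baaaaabaaaaaaabba$b  b
   17  bba$bbaaaaabaaaaaaa  a
   18  bbaaaaabaaaaaaabba$  $

abbabaaaaaaaaababa$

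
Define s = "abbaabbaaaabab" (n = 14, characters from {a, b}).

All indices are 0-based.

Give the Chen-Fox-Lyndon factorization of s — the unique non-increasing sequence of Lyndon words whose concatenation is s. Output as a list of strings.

["abb", "aabb", "aaaabab"]

emit factor 1: 'abb' (i=0, period=3)
emit factor 2: 'aabb' (i=3, period=4)
emit factor 3: 'aaaabab' (i=7, period=7)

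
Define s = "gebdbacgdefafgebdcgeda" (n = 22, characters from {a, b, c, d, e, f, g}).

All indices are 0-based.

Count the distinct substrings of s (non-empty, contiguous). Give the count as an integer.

230

rank→(start, suffix):
  0 → (21, 'a')
  1 → (5, 'acgdefafgebdcgeda')
  2 → (11, 'afgebdcgeda')
  3 → (4, 'bacgdefafgebdcgeda')
  4 → (2, 'bdbacgdefafgebdcgeda')
  5 → (15, 'bdcgeda')
  6 → (6, 'cgdefafgebdcgeda')
  7 → (17, 'cgeda')
  8 → (20, 'da')
  9 → (3, 'dbacgdefafgebdcgeda')
  10 → (16, 'dcgeda')
  11 → (8, 'defafgebdcgeda')
  12 → (1, 'ebdbacgdefafgebdcgeda')
  13 → (14, 'ebdcgeda')
  14 → (19, 'eda')
  15 → (9, 'efafgebdcgeda')
  16 → (10, 'fafgebdcgeda')
  17 → (12, 'fgebdcgeda')
  18 → (7, 'gdefafgebdcgeda')
  19 → (0, 'gebdbacgdefafgebdcgeda')
  20 → (13, 'gebdcgeda')
  21 → (18, 'geda')

SA = [21, 5, 11, 4, 2, 15, 6, 17, 20, 3, 16, 8, 1, 14, 19, 9, 10, 12, 7, 0, 13, 18]
[i] adj suffixes → lcp
  [1] 21/5 → 1 ('a')
  [2] 5/11 → 1 ('a')
  [3] 11/4 → 0 ('')
  [4] 4/2 → 1 ('b')
  [5] 2/15 → 2 ('bd')
  [6] 15/6 → 0 ('')
  [7] 6/17 → 2 ('cg')
  [8] 17/20 → 0 ('')
  [9] 20/3 → 1 ('d')
  [10] 3/16 → 1 ('d')
  [11] 16/8 → 1 ('d')
  [12] 8/1 → 0 ('')
  [13] 1/14 → 3 ('ebd')
  [14] 14/19 → 1 ('e')
  [15] 19/9 → 1 ('e')
  [16] 9/10 → 0 ('')
  [17] 10/12 → 1 ('f')
  [18] 12/7 → 0 ('')
  [19] 7/0 → 1 ('g')
  [20] 0/13 → 4 ('gebd')
  [21] 13/18 → 2 ('ge')

n(n+1)/2 = 22·23/2 = 253
Σ LCP = 0 + 1 + 1 + 0 + 1 + 2 + 0 + 2 + 0 + 1 + 1 + 1 + 0 + 3 + 1 + 1 + 0 + 1 + 0 + 1 + 4 + 2 = 23
distinct = 253 − 23 = 230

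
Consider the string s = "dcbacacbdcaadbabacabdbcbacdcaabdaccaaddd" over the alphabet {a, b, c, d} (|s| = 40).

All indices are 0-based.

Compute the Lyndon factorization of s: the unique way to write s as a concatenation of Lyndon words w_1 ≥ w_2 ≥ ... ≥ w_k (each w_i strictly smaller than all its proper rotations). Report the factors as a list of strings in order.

["d", "c", "b", "acacbdc", "aadbabacabdbcbacdc", "aabdaccaaddd"]

emit factor 1: 'd' (i=0, period=1)
emit factor 2: 'c' (i=1, period=1)
emit factor 3: 'b' (i=2, period=1)
emit factor 4: 'acacbdc' (i=3, period=7)
emit factor 5: 'aadbabacabdbcbacdc' (i=10, period=18)
emit factor 6: 'aabdaccaaddd' (i=28, period=12)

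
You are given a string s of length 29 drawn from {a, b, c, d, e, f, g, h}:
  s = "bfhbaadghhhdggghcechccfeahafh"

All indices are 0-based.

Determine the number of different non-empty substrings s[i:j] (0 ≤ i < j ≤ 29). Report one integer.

408

rank→(start, suffix):
  0 → (4, 'aadghhhdggghcechccfeahafh')
  1 → (5, 'adghhhdggghcechccfeahafh')
  2 → (26, 'afh')
  3 → (24, 'ahafh')
  4 → (3, 'baadghhhdggghcechccfeahafh')
  5 → (0, 'bfhbaadghhhdggghcechccfeahafh')
  6 → (20, 'ccfeahafh')
  7 → (16, 'cechccfeahafh')
  8 → (21, 'cfeahafh')
  9 → (18, 'chccfeahafh')
  10 → (11, 'dggghcechccfeahafh')
  11 → (6, 'dghhhdggghcechccfeahafh')
  12 → (23, 'eahafh')
  13 → (17, 'echccfeahafh')
  14 → (22, 'feahafh')
  15 → (27, 'fh')
  16 → (1, 'fhbaadghhhdggghcechccfeahafh')
  17 → (12, 'ggghcechccfeahafh')
  18 → (13, 'gghcechccfeahafh')
  19 → (14, 'ghcechccfeahafh')
  20 → (7, 'ghhhdggghcechccfeahafh')
  21 → (28, 'h')
  22 → (25, 'hafh')
  23 → (2, 'hbaadghhhdggghcechccfeahafh')
  24 → (19, 'hccfeahafh')
  25 → (15, 'hcechccfeahafh')
  26 → (10, 'hdggghcechccfeahafh')
  27 → (9, 'hhdggghcechccfeahafh')
  28 → (8, 'hhhdggghcechccfeahafh')

SA = [4, 5, 26, 24, 3, 0, 20, 16, 21, 18, 11, 6, 23, 17, 22, 27, 1, 12, 13, 14, 7, 28, 25, 2, 19, 15, 10, 9, 8]
[i] adj suffixes → lcp
  [1] 4/5 → 1 ('a')
  [2] 5/26 → 1 ('a')
  [3] 26/24 → 1 ('a')
  [4] 24/3 → 0 ('')
  [5] 3/0 → 1 ('b')
  [6] 0/20 → 0 ('')
  [7] 20/16 → 1 ('c')
  [8] 16/21 → 1 ('c')
  [9] 21/18 → 1 ('c')
  [10] 18/11 → 0 ('')
  [11] 11/6 → 2 ('dg')
  [12] 6/23 → 0 ('')
  [13] 23/17 → 1 ('e')
  [14] 17/22 → 0 ('')
  [15] 22/27 → 1 ('f')
  [16] 27/1 → 2 ('fh')
  [17] 1/12 → 0 ('')
  [18] 12/13 → 2 ('gg')
  [19] 13/14 → 1 ('g')
  [20] 14/7 → 2 ('gh')
  [21] 7/28 → 0 ('')
  [22] 28/25 → 1 ('h')
  [23] 25/2 → 1 ('h')
  [24] 2/19 → 1 ('h')
  [25] 19/15 → 2 ('hc')
  [26] 15/10 → 1 ('h')
  [27] 10/9 → 1 ('h')
  [28] 9/8 → 2 ('hh')

n(n+1)/2 = 29·30/2 = 435
Σ LCP = 0 + 1 + 1 + 1 + 0 + 1 + 0 + 1 + 1 + 1 + 0 + 2 + 0 + 1 + 0 + 1 + 2 + 0 + 2 + 1 + 2 + 0 + 1 + 1 + 1 + 2 + 1 + 1 + 2 = 27
distinct = 435 − 27 = 408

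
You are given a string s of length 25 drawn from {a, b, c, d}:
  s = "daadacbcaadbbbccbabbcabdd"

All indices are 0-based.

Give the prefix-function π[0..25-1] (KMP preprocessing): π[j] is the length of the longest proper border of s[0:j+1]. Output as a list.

[0, 0, 0, 1, 2, 0, 0, 0, 0, 0, 1, 0, 0, 0, 0, 0, 0, 0, 0, 0, 0, 0, 0, 1, 1]

π[0] = 0
j=1 s[j]='a': π[1]=0 (border '')
j=2 s[j]='a': π[2]=0 (border '')
j=3 s[j]='d': π[3]=1 (border 'd')
j=4 s[j]='a': π[4]=2 (border 'da')
j=5 s[j]='c': k: 2→0; π[5]=0 (border '')
j=6 s[j]='b': π[6]=0 (border '')
j=7 s[j]='c': π[7]=0 (border '')
j=8 s[j]='a': π[8]=0 (border '')
j=9 s[j]='a': π[9]=0 (border '')
j=10 s[j]='d': π[10]=1 (border 'd')
j=11 s[j]='b': k: 1→0; π[11]=0 (border '')
j=12 s[j]='b': π[12]=0 (border '')
j=13 s[j]='b': π[13]=0 (border '')
j=14 s[j]='c': π[14]=0 (border '')
j=15 s[j]='c': π[15]=0 (border '')
j=16 s[j]='b': π[16]=0 (border '')
j=17 s[j]='a': π[17]=0 (border '')
j=18 s[j]='b': π[18]=0 (border '')
j=19 s[j]='b': π[19]=0 (border '')
j=20 s[j]='c': π[20]=0 (border '')
j=21 s[j]='a': π[21]=0 (border '')
j=22 s[j]='b': π[22]=0 (border '')
j=23 s[j]='d': π[23]=1 (border 'd')
j=24 s[j]='d': k: 1→0; π[24]=1 (border 'd')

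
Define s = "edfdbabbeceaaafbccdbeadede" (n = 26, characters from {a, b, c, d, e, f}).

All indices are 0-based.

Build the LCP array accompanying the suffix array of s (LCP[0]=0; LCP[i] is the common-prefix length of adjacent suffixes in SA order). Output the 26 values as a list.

[0, 2, 1, 1, 1, 0, 1, 1, 1, 2, 0, 1, 1, 0, 2, 1, 2, 1, 0, 1, 2, 1, 1, 2, 0, 1]

rank→(start, suffix):
  0 → (11, 'aaafbccdbeadede')
  1 → (12, 'aafbccdbeadede')
  2 → (5, 'abbeceaaafbccdbeadede')
  3 → (21, 'adede')
  4 → (13, 'afbccdbeadede')
  5 → (4, 'babbeceaaafbccdbeadede')
  6 → (6, 'bbeceaaafbccdbeadede')
  7 → (15, 'bccdbeadede')
  8 → (19, 'beadede')
  9 → (7, 'beceaaafbccdbeadede')
  10 → (16, 'ccdbeadede')
  11 → (17, 'cdbeadede')
  12 → (9, 'ceaaafbccdbeadede')
  13 → (3, 'dbabbeceaaafbccdbeadede')
  14 → (18, 'dbeadede')
  15 → (24, 'de')
  16 → (22, 'dede')
  17 → (1, 'dfdbabbeceaaafbccdbeadede')
  18 → (25, 'e')
  19 → (10, 'eaaafbccdbeadede')
  20 → (20, 'eadede')
  21 → (8, 'eceaaafbccdbeadede')
  22 → (23, 'ede')
  23 → (0, 'edfdbabbeceaaafbccdbeadede')
  24 → (14, 'fbccdbeadede')
  25 → (2, 'fdbabbeceaaafbccdbeadede')

SA = [11, 12, 5, 21, 13, 4, 6, 15, 19, 7, 16, 17, 9, 3, 18, 24, 22, 1, 25, 10, 20, 8, 23, 0, 14, 2]
i: (SA[i-1],SA[i]) lcp shared
  1: (11,12) 2 'aa'
  2: (12,5) 1 'a'
  3: (5,21) 1 'a'
  4: (21,13) 1 'a'
  5: (13,4) 0 ''
  6: (4,6) 1 'b'
  7: (6,15) 1 'b'
  8: (15,19) 1 'b'
  9: (19,7) 2 'be'
  10: (7,16) 0 ''
  11: (16,17) 1 'c'
  12: (17,9) 1 'c'
  13: (9,3) 0 ''
  14: (3,18) 2 'db'
  15: (18,24) 1 'd'
  16: (24,22) 2 'de'
  17: (22,1) 1 'd'
  18: (1,25) 0 ''
  19: (25,10) 1 'e'
  20: (10,20) 2 'ea'
  21: (20,8) 1 'e'
  22: (8,23) 1 'e'
  23: (23,0) 2 'ed'
  24: (0,14) 0 ''
  25: (14,2) 1 'f'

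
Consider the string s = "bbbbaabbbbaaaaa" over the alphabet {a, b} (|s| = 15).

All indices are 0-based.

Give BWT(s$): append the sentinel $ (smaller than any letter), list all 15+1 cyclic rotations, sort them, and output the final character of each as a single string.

aaaaabbabbbbbba$

rank  rotation          last
    0  $bbbbaabbbbaaaaa  a
    1  a$bbbbaabbbbaaaa  a
    2  aa$bbbbaabbbbaaa  a
    3  aaa$bbbbaabbbbaa  a
    4  aaaa$bbbbaabbbba  a
    5  aaaaa$bbbbaabbbb  b
    6  aabbbbaaaaa$bbbb  b
    7  abbbbaaaaa$bbbba  a
    8  baaaaa$bbbbaabbb  b
    9  baabbbbaaaaa$bbb  b
   10  bbaaaaa$bbbbaabb  b
   11  bbaabbbbaaaaa$bb  b
   12  bbbaaaaa$bbbbaab  b
   13  bbbaabbbbaaaaa$b  b
   14  bbbbaaaaa$bbbbaa  a
   15  bbbbaabbbbaaaaa$  $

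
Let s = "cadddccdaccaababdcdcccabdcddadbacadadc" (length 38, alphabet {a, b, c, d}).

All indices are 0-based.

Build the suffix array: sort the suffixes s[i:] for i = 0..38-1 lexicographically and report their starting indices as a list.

[11, 12, 14, 22, 31, 8, 33, 28, 35, 1, 13, 30, 15, 23, 37, 10, 21, 32, 0, 9, 20, 19, 5, 6, 17, 25, 7, 27, 34, 29, 36, 18, 4, 16, 24, 26, 3, 2]

sorted suffixes:
  #0 SA[0]=11  'aababdcdcccabdcddadbacadadc'
  #1 SA[1]=12  'ababdcdcccabdcddadbacadadc'
  #2 SA[2]=14  'abdcdcccabdcddadbacadadc'
  #3 SA[3]=22  'abdcddadbacadadc'
  #4 SA[4]=31  'acadadc'
  #5 SA[5]=8  'accaababdcdcccabdcddadbacadadc'
  #6 SA[6]=33  'adadc'
  #7 SA[7]=28  'adbacadadc'
  #8 SA[8]=35  'adc'
  #9 SA[9]=1  'adddccdaccaababdcdcccabdcddadbacadadc'
  #10 SA[10]=13  'babdcdcccabdcddadbacadadc'
  #11 SA[11]=30  'bacadadc'
  #12 SA[12]=15  'bdcdcccabdcddadbacadadc'
  #13 SA[13]=23  'bdcddadbacadadc'
  #14 SA[14]=37  'c'
  #15 SA[15]=10  'caababdcdcccabdcddadbacadadc'
  #16 SA[16]=21  'cabdcddadbacadadc'
  #17 SA[17]=32  'cadadc'
  #18 SA[18]=0  'cadddccdaccaababdcdcccabdcddadbacadadc'
  #19 SA[19]=9  'ccaababdcdcccabdcddadbacadadc'
  #20 SA[20]=20  'ccabdcddadbacadadc'
  #21 SA[21]=19  'cccabdcddadbacadadc'
  #22 SA[22]=5  'ccdaccaababdcdcccabdcddadbacadadc'
  #23 SA[23]=6  'cdaccaababdcdcccabdcddadbacadadc'
  #24 SA[24]=17  'cdcccabdcddadbacadadc'
  #25 SA[25]=25  'cddadbacadadc'
  #26 SA[26]=7  'daccaababdcdcccabdcddadbacadadc'
  #27 SA[27]=27  'dadbacadadc'
  #28 SA[28]=34  'dadc'
  #29 SA[29]=29  'dbacadadc'
  #30 SA[30]=36  'dc'
  #31 SA[31]=18  'dcccabdcddadbacadadc'
  #32 SA[32]=4  'dccdaccaababdcdcccabdcddadbacadadc'
  #33 SA[33]=16  'dcdcccabdcddadbacadadc'
  #34 SA[34]=24  'dcddadbacadadc'
  #35 SA[35]=26  'ddadbacadadc'
  #36 SA[36]=3  'ddccdaccaababdcdcccabdcddadbacadadc'
  #37 SA[37]=2  'dddccdaccaababdcdcccabdcddadbacadadc'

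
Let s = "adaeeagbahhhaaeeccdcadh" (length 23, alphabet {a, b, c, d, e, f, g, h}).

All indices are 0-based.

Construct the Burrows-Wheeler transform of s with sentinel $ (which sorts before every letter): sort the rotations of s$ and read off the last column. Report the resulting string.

hh$cdaebgdecacaeeaaadhha

rank  rotation                  last
    0  $adaeeagbahhhaaeeccdcadh  h
    1  aaeeccdcadh$adaeeagbahhh  h
    2  adaeeagbahhhaaeeccdcadh$  $
    3  adh$adaeeagbahhhaaeeccdc  c
    4  aeeagbahhhaaeeccdcadh$ad  d
    5  aeeccdcadh$adaeeagbahhha  a
    6  agbahhhaaeeccdcadh$adaee  e
    7  ahhhaaeeccdcadh$adaeeagb  b
    8  bahhhaaeeccdcadh$adaeeag  g
    9  cadh$adaeeagbahhhaaeeccd  d
   10  ccdcadh$adaeeagbahhhaaee  e
   11  cdcadh$adaeeagbahhhaaeec  c
   12  daeeagbahhhaaeeccdcadh$a  a
   13  dcadh$adaeeagbahhhaaeecc  c
   14  dh$adaeeagbahhhaaeeccdca  a
   15  eagbahhhaaeeccdcadh$adae  e
   16  eccdcadh$adaeeagbahhhaae  e
   17  eeagbahhhaaeeccdcadh$ada  a
   18  eeccdcadh$adaeeagbahhhaa  a
   19  gbahhhaaeeccdcadh$adaeea  a
   20  h$adaeeagbahhhaaeeccdcad  d
   21  haaeeccdcadh$adaeeagbahh  h
   22  hhaaeeccdcadh$adaeeagbah  h
   23  hhhaaeeccdcadh$adaeeagba  a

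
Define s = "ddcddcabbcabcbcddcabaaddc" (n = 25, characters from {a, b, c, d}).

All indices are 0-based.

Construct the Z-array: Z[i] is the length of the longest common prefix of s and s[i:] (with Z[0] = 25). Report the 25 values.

Z[0]=25
i=1: outside box; Z[1]=1 grow→box=[1,2)
i=2: outside box; Z[2]=0
i=3: outside box; Z[3]=3 grow→box=[3,6)
i=4: min(r-i=2, Z[1]=1)=1; Z[4]=1
i=5: min(r-i=1, Z[2]=0)=0; Z[5]=0
i=6: outside box; Z[6]=0
i=7: outside box; Z[7]=0
i=8: outside box; Z[8]=0
i=9: outside box; Z[9]=0
i=10: outside box; Z[10]=0
i=11: outside box; Z[11]=0
i=12: outside box; Z[12]=0
i=13: outside box; Z[13]=0
i=14: outside box; Z[14]=0
i=15: outside box; Z[15]=3 grow→box=[15,18)
i=16: min(r-i=2, Z[1]=1)=1; Z[16]=1
i=17: min(r-i=1, Z[2]=0)=0; Z[17]=0
i=18: outside box; Z[18]=0
i=19: outside box; Z[19]=0
i=20: outside box; Z[20]=0
i=21: outside box; Z[21]=0
i=22: outside box; Z[22]=3 grow→box=[22,25)
i=23: min(r-i=2, Z[1]=1)=1; Z[23]=1
i=24: min(r-i=1, Z[2]=0)=0; Z[24]=0

[25, 1, 0, 3, 1, 0, 0, 0, 0, 0, 0, 0, 0, 0, 0, 3, 1, 0, 0, 0, 0, 0, 3, 1, 0]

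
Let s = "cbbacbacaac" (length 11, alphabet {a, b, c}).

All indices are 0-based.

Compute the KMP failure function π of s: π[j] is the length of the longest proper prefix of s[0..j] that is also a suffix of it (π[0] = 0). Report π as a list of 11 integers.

π[0] = 0
j=1 s[j]='b': π[1]=0 (border '')
j=2 s[j]='b': π[2]=0 (border '')
j=3 s[j]='a': π[3]=0 (border '')
j=4 s[j]='c': π[4]=1 (border 'c')
j=5 s[j]='b': π[5]=2 (border 'cb')
j=6 s[j]='a': k: 2→0; π[6]=0 (border '')
j=7 s[j]='c': π[7]=1 (border 'c')
j=8 s[j]='a': k: 1→0; π[8]=0 (border '')
j=9 s[j]='a': π[9]=0 (border '')
j=10 s[j]='c': π[10]=1 (border 'c')

[0, 0, 0, 0, 1, 2, 0, 1, 0, 0, 1]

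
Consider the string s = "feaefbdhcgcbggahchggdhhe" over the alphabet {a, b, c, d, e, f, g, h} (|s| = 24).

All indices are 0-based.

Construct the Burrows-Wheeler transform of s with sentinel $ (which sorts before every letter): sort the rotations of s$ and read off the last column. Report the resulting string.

eegfcghhbghfae$gcgbhdahcd

rank  rotation                   last
    0  $feaefbdhcgcbggahchggdhhe  e
    1  aefbdhcgcbggahchggdhhe$fe  e
    2  ahchggdhhe$feaefbdhcgcbgg  g
    3  bdhcgcbggahchggdhhe$feaef  f
    4  bggahchggdhhe$feaefbdhcgc  c
    5  cbggahchggdhhe$feaefbdhcg  g
    6  cgcbggahchggdhhe$feaefbdh  h
    7  chggdhhe$feaefbdhcgcbggah  h
    8  dhcgcbggahchggdhhe$feaefb  b
    9  dhhe$feaefbdhcgcbggahchgg  g
   10  e$feaefbdhcgcbggahchggdhh  h
   11  eaefbdhcgcbggahchggdhhe$f  f
   12  efbdhcgcbggahchggdhhe$fea  a
   13  fbdhcgcbggahchggdhhe$feae  e
   14  feaefbdhcgcbggahchggdhhe$  $
   15  gahchggdhhe$feaefbdhcgcbg  g
   16  gcbggahchggdhhe$feaefbdhc  c
   17  gdhhe$feaefbdhcgcbggahchg  g
   18  ggahchggdhhe$feaefbdhcgcb  b
   19  ggdhhe$feaefbdhcgcbggahch  h
   20  hcgcbggahchggdhhe$feaefbd  d
   21  hchggdhhe$feaefbdhcgcbgga  a
   22  he$feaefbdhcgcbggahchggdh  h
   23  hggdhhe$feaefbdhcgcbggahc  c
   24  hhe$feaefbdhcgcbggahchggd  d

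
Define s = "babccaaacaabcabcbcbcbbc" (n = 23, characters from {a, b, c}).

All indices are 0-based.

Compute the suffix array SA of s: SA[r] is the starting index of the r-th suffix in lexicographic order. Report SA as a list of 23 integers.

[5, 9, 6, 10, 13, 1, 7, 0, 20, 21, 11, 18, 16, 14, 2, 22, 4, 8, 12, 19, 17, 15, 3]

rank→(start, suffix):
  0 → (5, 'aaacaabcabcbcbcbbc')
  1 → (9, 'aabcabcbcbcbbc')
  2 → (6, 'aacaabcabcbcbcbbc')
  3 → (10, 'abcabcbcbcbbc')
  4 → (13, 'abcbcbcbbc')
  5 → (1, 'abccaaacaabcabcbcbcbbc')
  6 → (7, 'acaabcabcbcbcbbc')
  7 → (0, 'babccaaacaabcabcbcbcbbc')
  8 → (20, 'bbc')
  9 → (21, 'bc')
  10 → (11, 'bcabcbcbcbbc')
  11 → (18, 'bcbbc')
  12 → (16, 'bcbcbbc')
  13 → (14, 'bcbcbcbbc')
  14 → (2, 'bccaaacaabcabcbcbcbbc')
  15 → (22, 'c')
  16 → (4, 'caaacaabcabcbcbcbbc')
  17 → (8, 'caabcabcbcbcbbc')
  18 → (12, 'cabcbcbcbbc')
  19 → (19, 'cbbc')
  20 → (17, 'cbcbbc')
  21 → (15, 'cbcbcbbc')
  22 → (3, 'ccaaacaabcabcbcbcbbc')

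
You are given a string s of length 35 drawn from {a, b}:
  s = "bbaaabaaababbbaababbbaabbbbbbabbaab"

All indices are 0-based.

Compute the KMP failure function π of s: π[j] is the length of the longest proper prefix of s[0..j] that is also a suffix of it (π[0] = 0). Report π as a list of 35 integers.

[0, 1, 0, 0, 0, 1, 0, 0, 0, 1, 0, 1, 2, 2, 3, 4, 1, 0, 1, 2, 2, 3, 4, 1, 2, 2, 2, 2, 2, 3, 1, 2, 3, 4, 1]

π[0] = 0
j=1 s[j]='b': π[1]=1 (border 'b')
j=2 s[j]='a': k: 1→0; π[2]=0 (border '')
j=3 s[j]='a': π[3]=0 (border '')
j=4 s[j]='a': π[4]=0 (border '')
j=5 s[j]='b': π[5]=1 (border 'b')
j=6 s[j]='a': k: 1→0; π[6]=0 (border '')
j=7 s[j]='a': π[7]=0 (border '')
j=8 s[j]='a': π[8]=0 (border '')
j=9 s[j]='b': π[9]=1 (border 'b')
j=10 s[j]='a': k: 1→0; π[10]=0 (border '')
j=11 s[j]='b': π[11]=1 (border 'b')
j=12 s[j]='b': π[12]=2 (border 'bb')
j=13 s[j]='b': k: 2→1; π[13]=2 (border 'bb')
j=14 s[j]='a': π[14]=3 (border 'bba')
j=15 s[j]='a': π[15]=4 (border 'bbaa')
j=16 s[j]='b': k: 4→0; π[16]=1 (border 'b')
j=17 s[j]='a': k: 1→0; π[17]=0 (border '')
j=18 s[j]='b': π[18]=1 (border 'b')
j=19 s[j]='b': π[19]=2 (border 'bb')
j=20 s[j]='b': k: 2→1; π[20]=2 (border 'bb')
j=21 s[j]='a': π[21]=3 (border 'bba')
j=22 s[j]='a': π[22]=4 (border 'bbaa')
j=23 s[j]='b': k: 4→0; π[23]=1 (border 'b')
j=24 s[j]='b': π[24]=2 (border 'bb')
j=25 s[j]='b': k: 2→1; π[25]=2 (border 'bb')
j=26 s[j]='b': k: 2→1; π[26]=2 (border 'bb')
j=27 s[j]='b': k: 2→1; π[27]=2 (border 'bb')
j=28 s[j]='b': k: 2→1; π[28]=2 (border 'bb')
j=29 s[j]='a': π[29]=3 (border 'bba')
j=30 s[j]='b': k: 3→0; π[30]=1 (border 'b')
j=31 s[j]='b': π[31]=2 (border 'bb')
j=32 s[j]='a': π[32]=3 (border 'bba')
j=33 s[j]='a': π[33]=4 (border 'bbaa')
j=34 s[j]='b': k: 4→0; π[34]=1 (border 'b')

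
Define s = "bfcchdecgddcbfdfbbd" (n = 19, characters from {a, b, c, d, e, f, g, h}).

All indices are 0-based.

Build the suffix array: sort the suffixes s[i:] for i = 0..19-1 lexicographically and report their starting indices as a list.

[16, 17, 0, 12, 11, 2, 7, 3, 18, 10, 9, 5, 14, 6, 15, 1, 13, 8, 4]

sorted suffixes:
  #0 SA[0]=16  'bbd'
  #1 SA[1]=17  'bd'
  #2 SA[2]=0  'bfcchdecgddcbfdfbbd'
  #3 SA[3]=12  'bfdfbbd'
  #4 SA[4]=11  'cbfdfbbd'
  #5 SA[5]=2  'cchdecgddcbfdfbbd'
  #6 SA[6]=7  'cgddcbfdfbbd'
  #7 SA[7]=3  'chdecgddcbfdfbbd'
  #8 SA[8]=18  'd'
  #9 SA[9]=10  'dcbfdfbbd'
  #10 SA[10]=9  'ddcbfdfbbd'
  #11 SA[11]=5  'decgddcbfdfbbd'
  #12 SA[12]=14  'dfbbd'
  #13 SA[13]=6  'ecgddcbfdfbbd'
  #14 SA[14]=15  'fbbd'
  #15 SA[15]=1  'fcchdecgddcbfdfbbd'
  #16 SA[16]=13  'fdfbbd'
  #17 SA[17]=8  'gddcbfdfbbd'
  #18 SA[18]=4  'hdecgddcbfdfbbd'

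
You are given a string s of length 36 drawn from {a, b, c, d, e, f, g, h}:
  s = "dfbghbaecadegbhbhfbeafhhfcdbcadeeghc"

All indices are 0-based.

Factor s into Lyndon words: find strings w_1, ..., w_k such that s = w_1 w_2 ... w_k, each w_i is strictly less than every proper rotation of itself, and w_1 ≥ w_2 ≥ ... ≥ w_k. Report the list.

["df", "bgh", "b", "aec", "adegbhbhfbeafhhfcdbc", "adeeghc"]

emit factor 1: 'df' (i=0, period=2)
emit factor 2: 'bgh' (i=2, period=3)
emit factor 3: 'b' (i=5, period=1)
emit factor 4: 'aec' (i=6, period=3)
emit factor 5: 'adegbhbhfbeafhhfcdbc' (i=9, period=20)
emit factor 6: 'adeeghc' (i=29, period=7)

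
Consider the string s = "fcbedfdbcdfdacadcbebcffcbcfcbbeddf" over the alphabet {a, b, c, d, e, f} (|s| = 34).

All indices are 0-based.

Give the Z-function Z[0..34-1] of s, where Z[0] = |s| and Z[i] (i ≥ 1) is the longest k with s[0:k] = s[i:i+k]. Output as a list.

Z[0]=34
i=1: i≥r, start 0; Z[1]=0
i=2: i≥r, start 0; Z[2]=0
i=3: i≥r, start 0; Z[3]=0
i=4: i≥r, start 0; Z[4]=0
i=5: i≥r, start 0; Z[5]=1 scan→box=[5,6)
i=6: i≥r, start 0; Z[6]=0
i=7: i≥r, start 0; Z[7]=0
i=8: i≥r, start 0; Z[8]=0
i=9: i≥r, start 0; Z[9]=0
i=10: i≥r, start 0; Z[10]=1 scan→box=[10,11)
i=11: i≥r, start 0; Z[11]=0
i=12: i≥r, start 0; Z[12]=0
i=13: i≥r, start 0; Z[13]=0
i=14: i≥r, start 0; Z[14]=0
i=15: i≥r, start 0; Z[15]=0
i=16: i≥r, start 0; Z[16]=0
i=17: i≥r, start 0; Z[17]=0
i=18: i≥r, start 0; Z[18]=0
i=19: i≥r, start 0; Z[19]=0
i=20: i≥r, start 0; Z[20]=0
i=21: i≥r, start 0; Z[21]=1 scan→box=[21,22)
i=22: i≥r, start 0; Z[22]=3 scan→box=[22,25)
i=23: min(r-i=2, Z[1]=0)=0; Z[23]=0
i=24: min(r-i=1, Z[2]=0)=0; Z[24]=0
i=25: i≥r, start 0; Z[25]=0
i=26: i≥r, start 0; Z[26]=3 scan→box=[26,29)
i=27: min(r-i=2, Z[1]=0)=0; Z[27]=0
i=28: min(r-i=1, Z[2]=0)=0; Z[28]=0
i=29: i≥r, start 0; Z[29]=0
i=30: i≥r, start 0; Z[30]=0
i=31: i≥r, start 0; Z[31]=0
i=32: i≥r, start 0; Z[32]=0
i=33: i≥r, start 0; Z[33]=1 scan→box=[33,34)

[34, 0, 0, 0, 0, 1, 0, 0, 0, 0, 1, 0, 0, 0, 0, 0, 0, 0, 0, 0, 0, 1, 3, 0, 0, 0, 3, 0, 0, 0, 0, 0, 0, 1]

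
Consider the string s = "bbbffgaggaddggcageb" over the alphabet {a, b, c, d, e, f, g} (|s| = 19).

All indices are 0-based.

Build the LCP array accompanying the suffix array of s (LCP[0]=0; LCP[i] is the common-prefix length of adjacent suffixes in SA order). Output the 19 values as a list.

[0, 1, 2, 0, 1, 2, 1, 0, 0, 1, 0, 0, 1, 0, 2, 1, 1, 1, 2]

rank | idx | suffix
   0 |   9 | addggcageb
   1 |  15 | ageb
   2 |   6 | aggaddggcageb
   3 |  18 | b
   4 |   0 | bbbffgaggaddggcageb
   5 |   1 | bbffgaggaddggcageb
   6 |   2 | bffgaggaddggcageb
   7 |  14 | cageb
   8 |  10 | ddggcageb
   9 |  11 | dggcageb
  10 |  17 | eb
  11 |   3 | ffgaggaddggcageb
  12 |   4 | fgaggaddggcageb
  13 |   8 | gaddggcageb
  14 |   5 | gaggaddggcageb
  15 |  13 | gcageb
  16 |  16 | geb
  17 |   7 | ggaddggcageb
  18 |  12 | ggcageb

SA = [9, 15, 6, 18, 0, 1, 2, 14, 10, 11, 17, 3, 4, 8, 5, 13, 16, 7, 12]
[i] adj suffixes → lcp
  [1] 9/15 → 1 ('a')
  [2] 15/6 → 2 ('ag')
  [3] 6/18 → 0 ('')
  [4] 18/0 → 1 ('b')
  [5] 0/1 → 2 ('bb')
  [6] 1/2 → 1 ('b')
  [7] 2/14 → 0 ('')
  [8] 14/10 → 0 ('')
  [9] 10/11 → 1 ('d')
  [10] 11/17 → 0 ('')
  [11] 17/3 → 0 ('')
  [12] 3/4 → 1 ('f')
  [13] 4/8 → 0 ('')
  [14] 8/5 → 2 ('ga')
  [15] 5/13 → 1 ('g')
  [16] 13/16 → 1 ('g')
  [17] 16/7 → 1 ('g')
  [18] 7/12 → 2 ('gg')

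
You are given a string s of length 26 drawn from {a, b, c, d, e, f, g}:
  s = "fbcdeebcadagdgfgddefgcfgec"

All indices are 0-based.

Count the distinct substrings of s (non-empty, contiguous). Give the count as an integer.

sorted suffixes:
  #0 SA[0]=8  'adagdgfgddefgcfgec'
  #1 SA[1]=10  'agdgfgddefgcfgec'
  #2 SA[2]=6  'bcadagdgfgddefgcfgec'
  #3 SA[3]=1  'bcdeebcadagdgfgddefgcfgec'
  #4 SA[4]=25  'c'
  #5 SA[5]=7  'cadagdgfgddefgcfgec'
  #6 SA[6]=2  'cdeebcadagdgfgddefgcfgec'
  #7 SA[7]=21  'cfgec'
  #8 SA[8]=9  'dagdgfgddefgcfgec'
  #9 SA[9]=16  'ddefgcfgec'
  #10 SA[10]=3  'deebcadagdgfgddefgcfgec'
  #11 SA[11]=17  'defgcfgec'
  #12 SA[12]=12  'dgfgddefgcfgec'
  #13 SA[13]=5  'ebcadagdgfgddefgcfgec'
  #14 SA[14]=24  'ec'
  #15 SA[15]=4  'eebcadagdgfgddefgcfgec'
  #16 SA[16]=18  'efgcfgec'
  #17 SA[17]=0  'fbcdeebcadagdgfgddefgcfgec'
  #18 SA[18]=19  'fgcfgec'
  #19 SA[19]=14  'fgddefgcfgec'
  #20 SA[20]=22  'fgec'
  #21 SA[21]=20  'gcfgec'
  #22 SA[22]=15  'gddefgcfgec'
  #23 SA[23]=11  'gdgfgddefgcfgec'
  #24 SA[24]=23  'gec'
  #25 SA[25]=13  'gfgddefgcfgec'

SA = [8, 10, 6, 1, 25, 7, 2, 21, 9, 16, 3, 17, 12, 5, 24, 4, 18, 0, 19, 14, 22, 20, 15, 11, 23, 13]
[i] adj suffixes → lcp
  [1] 8/10 → 1 ('a')
  [2] 10/6 → 0 ('')
  [3] 6/1 → 2 ('bc')
  [4] 1/25 → 0 ('')
  [5] 25/7 → 1 ('c')
  [6] 7/2 → 1 ('c')
  [7] 2/21 → 1 ('c')
  [8] 21/9 → 0 ('')
  [9] 9/16 → 1 ('d')
  [10] 16/3 → 1 ('d')
  [11] 3/17 → 2 ('de')
  [12] 17/12 → 1 ('d')
  [13] 12/5 → 0 ('')
  [14] 5/24 → 1 ('e')
  [15] 24/4 → 1 ('e')
  [16] 4/18 → 1 ('e')
  [17] 18/0 → 0 ('')
  [18] 0/19 → 1 ('f')
  [19] 19/14 → 2 ('fg')
  [20] 14/22 → 2 ('fg')
  [21] 22/20 → 0 ('')
  [22] 20/15 → 1 ('g')
  [23] 15/11 → 2 ('gd')
  [24] 11/23 → 1 ('g')
  [25] 23/13 → 1 ('g')

n(n+1)/2 = 26·27/2 = 351
Σ LCP = 0 + 1 + 0 + 2 + 0 + 1 + 1 + 1 + 0 + 1 + 1 + 2 + 1 + 0 + 1 + 1 + 1 + 0 + 1 + 2 + 2 + 0 + 1 + 2 + 1 + 1 = 24
distinct = 351 − 24 = 327

327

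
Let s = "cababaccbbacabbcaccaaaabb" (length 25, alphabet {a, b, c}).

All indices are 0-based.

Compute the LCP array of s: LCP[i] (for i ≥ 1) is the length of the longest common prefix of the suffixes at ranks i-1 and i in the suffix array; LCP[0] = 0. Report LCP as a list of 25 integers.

[0, 3, 2, 1, 3, 2, 3, 1, 2, 3, 0, 1, 2, 3, 1, 2, 2, 1, 0, 2, 3, 2, 1, 1, 2]

rank | idx | suffix
   0 |  19 | aaaabb
   1 |  20 | aaabb
   2 |  21 | aabb
   3 |   1 | ababaccbbacabbcaccaaaabb
   4 |   3 | abaccbbacabbcaccaaaabb
   5 |  22 | abb
   6 |  12 | abbcaccaaaabb
   7 |  10 | acabbcaccaaaabb
   8 |  16 | accaaaabb
   9 |   5 | accbbacabbcaccaaaabb
  10 |  24 | b
  11 |   2 | babaccbbacabbcaccaaaabb
  12 |   9 | bacabbcaccaaaabb
  13 |   4 | baccbbacabbcaccaaaabb
  14 |  23 | bb
  15 |   8 | bbacabbcaccaaaabb
  16 |  13 | bbcaccaaaabb
  17 |  14 | bcaccaaaabb
  18 |  18 | caaaabb
  19 |   0 | cababaccbbacabbcaccaaaabb
  20 |  11 | cabbcaccaaaabb
  21 |  15 | caccaaaabb
  22 |   7 | cbbacabbcaccaaaabb
  23 |  17 | ccaaaabb
  24 |   6 | ccbbacabbcaccaaaabb

SA = [19, 20, 21, 1, 3, 22, 12, 10, 16, 5, 24, 2, 9, 4, 23, 8, 13, 14, 18, 0, 11, 15, 7, 17, 6]
i: (SA[i-1],SA[i]) lcp shared
  1: (19,20) 3 'aaa'
  2: (20,21) 2 'aa'
  3: (21,1) 1 'a'
  4: (1,3) 3 'aba'
  5: (3,22) 2 'ab'
  6: (22,12) 3 'abb'
  7: (12,10) 1 'a'
  8: (10,16) 2 'ac'
  9: (16,5) 3 'acc'
  10: (5,24) 0 ''
  11: (24,2) 1 'b'
  12: (2,9) 2 'ba'
  13: (9,4) 3 'bac'
  14: (4,23) 1 'b'
  15: (23,8) 2 'bb'
  16: (8,13) 2 'bb'
  17: (13,14) 1 'b'
  18: (14,18) 0 ''
  19: (18,0) 2 'ca'
  20: (0,11) 3 'cab'
  21: (11,15) 2 'ca'
  22: (15,7) 1 'c'
  23: (7,17) 1 'c'
  24: (17,6) 2 'cc'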